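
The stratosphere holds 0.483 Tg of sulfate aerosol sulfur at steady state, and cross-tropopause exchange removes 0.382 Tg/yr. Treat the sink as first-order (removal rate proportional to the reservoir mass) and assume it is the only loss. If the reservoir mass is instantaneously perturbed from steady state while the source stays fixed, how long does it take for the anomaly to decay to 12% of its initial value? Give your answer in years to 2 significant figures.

2.7 yr

For a linear reservoir the anomaly decays as exp(−t/τ) with τ = M/F = 0.483/0.382 = 1.264 yr.
exp(−t/τ) = 0.12 ⇒ t = −τ ln(0.12) = 1.264 × 2.120 = 2.681 yr.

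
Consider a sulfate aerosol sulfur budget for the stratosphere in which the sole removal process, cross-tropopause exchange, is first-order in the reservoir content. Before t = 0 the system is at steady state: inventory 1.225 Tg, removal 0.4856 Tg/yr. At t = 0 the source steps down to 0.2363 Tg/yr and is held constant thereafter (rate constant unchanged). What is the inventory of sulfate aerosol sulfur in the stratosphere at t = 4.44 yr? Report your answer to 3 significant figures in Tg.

τ = M₀/F₀ = 1.225/0.4856 = 2.523 yr; rate constant k = 1/τ.
New steady state M_∞ = F₁/k = F₁·τ = 0.2363 × 2.523 = 0.59610 Tg.
M(t) = M_∞ + (M₀ − M_∞)·e^(−t/τ); t/τ = 4.44/2.523 = 1.760, so e^(−t/τ) = 0.1720.
M(t) = 0.59610 + 0.6289 × 0.1720 = 0.70430 Tg.

0.704 Tg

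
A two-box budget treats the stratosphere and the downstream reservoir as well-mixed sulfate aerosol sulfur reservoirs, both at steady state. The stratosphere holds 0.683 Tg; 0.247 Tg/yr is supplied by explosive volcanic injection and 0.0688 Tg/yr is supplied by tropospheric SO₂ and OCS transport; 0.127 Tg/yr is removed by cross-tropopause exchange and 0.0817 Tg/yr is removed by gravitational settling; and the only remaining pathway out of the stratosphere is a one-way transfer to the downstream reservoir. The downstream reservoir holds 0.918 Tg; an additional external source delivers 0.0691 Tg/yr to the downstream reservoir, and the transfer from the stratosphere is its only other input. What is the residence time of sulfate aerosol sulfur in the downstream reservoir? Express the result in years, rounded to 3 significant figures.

5.21 yr

Balance the stratosphere: ΣF_in = 0.247 + 0.0688 = 0.31580 Tg/yr.
Transfer to the downstream reservoir = ΣF_in − (0.127 + 0.0817) = 0.10710 Tg/yr.
Total input to the downstream reservoir = 0.10710 + 0.0691 = 0.17620 Tg/yr; at steady state this equals its total output.
τ = M / F = 0.918 / 0.17620 = 5.210 yr.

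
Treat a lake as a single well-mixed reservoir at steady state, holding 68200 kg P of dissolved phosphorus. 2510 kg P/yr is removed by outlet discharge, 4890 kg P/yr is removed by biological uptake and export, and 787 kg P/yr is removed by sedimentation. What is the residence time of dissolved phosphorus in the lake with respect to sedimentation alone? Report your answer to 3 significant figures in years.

Residence time with respect to a single sink: τ = M / F_sink.
τ = 68200 / 787 = 86.66 yr.

86.7 yr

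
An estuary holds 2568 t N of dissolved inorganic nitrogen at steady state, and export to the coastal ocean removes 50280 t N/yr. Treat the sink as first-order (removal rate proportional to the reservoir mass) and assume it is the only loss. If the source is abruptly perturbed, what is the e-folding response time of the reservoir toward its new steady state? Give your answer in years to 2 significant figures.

0.051 yr

For a linear reservoir the response time equals the residence time τ = M/F.
τ = 2568 / 50280 = 0.05107 yr.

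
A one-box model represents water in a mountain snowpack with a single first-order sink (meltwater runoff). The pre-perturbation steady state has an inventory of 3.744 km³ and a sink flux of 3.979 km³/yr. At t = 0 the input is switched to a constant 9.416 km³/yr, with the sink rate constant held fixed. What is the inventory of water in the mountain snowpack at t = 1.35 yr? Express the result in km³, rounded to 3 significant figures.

7.64 km³

τ = M₀/F₀ = 3.744/3.979 = 0.9409 yr; rate constant k = 1/τ.
New steady state M_∞ = F₁/k = F₁·τ = 9.416 × 0.9409 = 8.8599 km³.
M(t) = M_∞ + (M₀ − M_∞)·e^(−t/τ); t/τ = 1.35/0.9409 = 1.435, so e^(−t/τ) = 0.2382.
M(t) = 8.8599 − 5.116 × 0.2382 = 7.6414 km³.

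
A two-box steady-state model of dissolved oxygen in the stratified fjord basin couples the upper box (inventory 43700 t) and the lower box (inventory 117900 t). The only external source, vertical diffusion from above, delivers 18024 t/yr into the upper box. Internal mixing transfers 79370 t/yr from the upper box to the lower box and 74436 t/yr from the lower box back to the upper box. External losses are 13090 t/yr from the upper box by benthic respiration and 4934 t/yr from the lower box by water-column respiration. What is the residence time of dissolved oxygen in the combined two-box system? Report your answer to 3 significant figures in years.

8.97 yr

Residence time in the combined system uses the total inventory and the total *external* removal — internal exchanges between the two boxes cancel.
M_total = 43700 + 117900 = 161600 t.
ΣF_external_out = 13090 + 4934 = 18024 t/yr.
τ = M_total / ΣF_ext = 161600 / 18024 = 8.966 yr.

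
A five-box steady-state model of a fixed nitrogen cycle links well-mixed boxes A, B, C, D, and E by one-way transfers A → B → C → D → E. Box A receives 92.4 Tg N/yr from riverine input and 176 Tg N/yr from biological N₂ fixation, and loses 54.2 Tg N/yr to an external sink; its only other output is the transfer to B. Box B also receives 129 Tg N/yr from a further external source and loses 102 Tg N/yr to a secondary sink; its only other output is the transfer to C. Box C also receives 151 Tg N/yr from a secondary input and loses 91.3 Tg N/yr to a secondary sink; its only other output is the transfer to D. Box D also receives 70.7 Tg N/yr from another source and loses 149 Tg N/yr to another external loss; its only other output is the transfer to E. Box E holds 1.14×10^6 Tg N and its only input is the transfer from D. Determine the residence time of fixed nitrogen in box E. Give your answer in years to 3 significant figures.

5120 yr

Box A: F(A→B) = (92.4 + 176) − 54.2 = 214.20 Tg N/yr.
Box B: F(B→C) = (214.20 + 129) − 102 = 241.20 Tg N/yr.
Box C: F(C→D) = (241.20 + 151) − 91.3 = 300.90 Tg N/yr.
Box D: F(D→E) = (300.90 + 70.7) − 149 = 222.60 Tg N/yr.
Box E throughput = its input = 222.60 Tg N/yr; τ = 1.14×10^6 / 222.60 = 5121 yr.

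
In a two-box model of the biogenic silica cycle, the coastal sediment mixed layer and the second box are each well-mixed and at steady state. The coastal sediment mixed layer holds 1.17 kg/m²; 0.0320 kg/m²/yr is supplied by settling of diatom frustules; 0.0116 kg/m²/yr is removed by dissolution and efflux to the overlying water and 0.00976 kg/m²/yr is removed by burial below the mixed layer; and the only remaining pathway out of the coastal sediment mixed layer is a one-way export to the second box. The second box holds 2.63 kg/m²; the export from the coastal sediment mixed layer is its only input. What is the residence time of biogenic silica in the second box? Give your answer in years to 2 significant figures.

Balance the coastal sediment mixed layer: ΣF_in = 0.032000 kg/m²/yr.
Export to the second box = ΣF_in − (0.0116 + 0.00976) = 0.010640 kg/m²/yr.
At steady state the output of the second box equals its input, 0.010640 kg/m²/yr.
τ = M / F = 2.63 / 0.010640 = 247.2 yr.

250 yr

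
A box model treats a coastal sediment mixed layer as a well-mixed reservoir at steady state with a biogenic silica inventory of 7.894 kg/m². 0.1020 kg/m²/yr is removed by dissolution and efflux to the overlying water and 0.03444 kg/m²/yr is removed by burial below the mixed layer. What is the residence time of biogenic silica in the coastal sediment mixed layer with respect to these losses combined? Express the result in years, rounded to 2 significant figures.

Total removal = 0.1020 + 0.03444 = 0.13644 kg/m²/yr.
τ = M / ΣF_out = 7.894 / 0.13644 = 57.86 yr.

58 yr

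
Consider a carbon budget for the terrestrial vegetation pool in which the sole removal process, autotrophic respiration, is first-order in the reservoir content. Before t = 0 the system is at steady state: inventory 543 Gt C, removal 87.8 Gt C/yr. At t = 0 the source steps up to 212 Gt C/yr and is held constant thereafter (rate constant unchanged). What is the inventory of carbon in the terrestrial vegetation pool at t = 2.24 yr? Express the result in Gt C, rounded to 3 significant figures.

The sink rate constant is k = F₀/M₀ = 87.8/543 = 0.1617 yr⁻¹.
Solving dM/dt = F₁ − kM with M(0) = M₀ gives M(t) = F₁/k + (M₀ − F₁/k)·e^(−kt).
F₁/k = 212/0.1617 = 1311.1 Gt C; kt = 0.1617 × 2.24 = 0.3622, e^(−kt) = 0.6961.
M(2.24) = 1311.1 + (543 − 1311.1) × 0.6961 = 1311.1 − 534.7 = 776.39 Gt C.

776 Gt C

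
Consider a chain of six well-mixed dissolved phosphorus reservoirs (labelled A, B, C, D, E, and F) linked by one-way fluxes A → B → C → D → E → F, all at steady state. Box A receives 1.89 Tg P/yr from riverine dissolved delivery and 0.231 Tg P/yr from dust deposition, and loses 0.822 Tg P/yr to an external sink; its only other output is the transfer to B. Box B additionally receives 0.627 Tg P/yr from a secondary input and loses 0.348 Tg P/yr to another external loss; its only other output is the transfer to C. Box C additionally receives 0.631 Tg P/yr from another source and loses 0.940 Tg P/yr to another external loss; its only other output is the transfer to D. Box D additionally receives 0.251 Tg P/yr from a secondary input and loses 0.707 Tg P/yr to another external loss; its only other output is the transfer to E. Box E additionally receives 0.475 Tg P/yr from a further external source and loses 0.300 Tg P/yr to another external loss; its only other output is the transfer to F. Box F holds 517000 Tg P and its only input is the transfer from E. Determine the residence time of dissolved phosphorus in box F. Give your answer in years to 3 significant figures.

523000 yr

Box A: F(A→B) = (1.89 + 0.231) − 0.822 = 1.2990 Tg P/yr.
Box B: F(B→C) = (1.2990 + 0.627) − 0.348 = 1.5780 Tg P/yr.
Box C: F(C→D) = (1.5780 + 0.631) − 0.940 = 1.2690 Tg P/yr.
Box D: F(D→E) = (1.2690 + 0.251) − 0.707 = 0.81300 Tg P/yr.
Box E: F(E→F) = (0.81300 + 0.475) − 0.300 = 0.98800 Tg P/yr.
Box F throughput = its input = 0.98800 Tg P/yr; τ = 517000 / 0.98800 = 523300 yr.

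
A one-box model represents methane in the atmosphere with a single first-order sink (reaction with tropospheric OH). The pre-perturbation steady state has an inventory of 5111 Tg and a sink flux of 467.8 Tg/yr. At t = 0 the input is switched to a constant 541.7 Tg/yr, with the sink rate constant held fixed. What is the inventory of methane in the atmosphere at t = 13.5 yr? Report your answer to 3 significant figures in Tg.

5680 Tg

τ = M₀/F₀ = 5111/467.8 = 10.93 yr; rate constant k = 1/τ.
New steady state M_∞ = F₁/k = F₁·τ = 541.7 × 10.93 = 5918.4 Tg.
M(t) = M_∞ + (M₀ − M_∞)·e^(−t/τ); t/τ = 13.5/10.93 = 1.236, so e^(−t/τ) = 0.2907.
M(t) = 5918.4 − 807.4 × 0.2907 = 5683.7 Tg.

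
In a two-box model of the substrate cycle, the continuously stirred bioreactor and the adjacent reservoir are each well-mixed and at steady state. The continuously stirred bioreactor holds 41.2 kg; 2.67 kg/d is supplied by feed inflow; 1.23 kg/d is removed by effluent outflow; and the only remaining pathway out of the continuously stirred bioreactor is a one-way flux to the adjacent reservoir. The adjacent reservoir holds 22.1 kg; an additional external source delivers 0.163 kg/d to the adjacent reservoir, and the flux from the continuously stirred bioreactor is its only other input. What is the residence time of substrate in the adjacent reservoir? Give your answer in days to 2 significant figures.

Balance the continuously stirred bioreactor: ΣF_in = 2.6700 kg/d.
Flux to the adjacent reservoir = ΣF_in − (1.23) = 1.4400 kg/d.
Total input to the adjacent reservoir = 1.4400 + 0.163 = 1.6030 kg/d; at steady state this equals its total output.
τ = M / F = 22.1 / 1.6030 = 13.79 d.

14 d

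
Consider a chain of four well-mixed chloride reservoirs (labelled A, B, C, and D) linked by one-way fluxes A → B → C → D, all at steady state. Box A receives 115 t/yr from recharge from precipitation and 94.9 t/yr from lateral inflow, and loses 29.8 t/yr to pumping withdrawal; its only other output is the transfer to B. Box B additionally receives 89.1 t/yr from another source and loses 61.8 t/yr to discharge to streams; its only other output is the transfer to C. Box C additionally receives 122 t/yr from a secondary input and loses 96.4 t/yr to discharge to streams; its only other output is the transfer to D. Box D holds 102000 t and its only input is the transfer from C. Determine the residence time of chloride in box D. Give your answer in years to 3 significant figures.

Box A: F(A→B) = (115 + 94.9) − 29.8 = 180.10 t/yr.
Box B: F(B→C) = (180.10 + 89.1) − 61.8 = 207.40 t/yr.
Box C: F(C→D) = (207.40 + 122) − 96.4 = 233.00 t/yr.
Box D throughput = its input = 233.00 t/yr; τ = 102000 / 233.00 = 437.8 yr.

438 yr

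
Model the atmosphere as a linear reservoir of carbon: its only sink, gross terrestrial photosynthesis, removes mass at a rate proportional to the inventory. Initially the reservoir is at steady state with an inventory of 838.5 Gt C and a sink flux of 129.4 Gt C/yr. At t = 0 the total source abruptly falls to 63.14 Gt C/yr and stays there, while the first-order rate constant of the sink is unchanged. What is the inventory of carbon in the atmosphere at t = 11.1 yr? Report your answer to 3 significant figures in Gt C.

487 Gt C

τ = M₀/F₀ = 838.5/129.4 = 6.480 yr; rate constant k = 1/τ.
New steady state M_∞ = F₁/k = F₁·τ = 63.14 × 6.480 = 409.14 Gt C.
M(t) = M_∞ + (M₀ − M_∞)·e^(−t/τ); t/τ = 11.1/6.480 = 1.713, so e^(−t/τ) = 0.1803.
M(t) = 409.14 + 429.4 × 0.1803 = 486.57 Gt C.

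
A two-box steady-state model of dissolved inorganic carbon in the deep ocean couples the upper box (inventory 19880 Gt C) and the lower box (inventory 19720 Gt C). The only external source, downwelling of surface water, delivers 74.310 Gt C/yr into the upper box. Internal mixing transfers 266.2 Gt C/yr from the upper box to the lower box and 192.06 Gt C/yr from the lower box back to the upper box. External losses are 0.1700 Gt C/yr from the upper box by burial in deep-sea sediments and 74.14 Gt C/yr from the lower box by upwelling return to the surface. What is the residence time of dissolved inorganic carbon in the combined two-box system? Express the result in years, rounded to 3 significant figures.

Residence time in the combined system uses the total inventory and the total *external* removal — internal exchanges between the two boxes cancel.
M_total = 19880 + 19720 = 39600 Gt C.
ΣF_external_out = 0.1700 + 74.14 = 74.310 Gt C/yr.
τ = M_total / ΣF_ext = 39600 / 74.310 = 532.9 yr.

533 yr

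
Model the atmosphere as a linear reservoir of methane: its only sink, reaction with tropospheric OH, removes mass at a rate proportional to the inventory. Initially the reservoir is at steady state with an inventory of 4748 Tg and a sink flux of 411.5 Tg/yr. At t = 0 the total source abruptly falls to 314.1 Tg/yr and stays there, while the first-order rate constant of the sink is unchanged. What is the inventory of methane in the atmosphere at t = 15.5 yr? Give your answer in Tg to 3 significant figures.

3920 Tg

The sink rate constant is k = F₀/M₀ = 411.5/4748 = 0.08667 yr⁻¹.
Solving dM/dt = F₁ − kM with M(0) = M₀ gives M(t) = F₁/k + (M₀ − F₁/k)·e^(−kt).
F₁/k = 314.1/0.08667 = 3624.2 Tg; kt = 0.08667 × 15.5 = 1.343, e^(−kt) = 0.2610.
M(15.5) = 3624.2 + (4748 − 3624.2) × 0.2610 = 3624.2 + 293.3 = 3917.5 Tg.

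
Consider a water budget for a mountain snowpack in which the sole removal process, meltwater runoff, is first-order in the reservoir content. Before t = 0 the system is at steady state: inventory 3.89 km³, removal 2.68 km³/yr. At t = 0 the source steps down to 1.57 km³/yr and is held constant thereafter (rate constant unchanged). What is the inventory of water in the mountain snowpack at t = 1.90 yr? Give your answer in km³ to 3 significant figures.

2.71 km³

Residence time τ = M₀/F₀ = 1.451 yr. The eventual steady state is M_∞ = M₀·(F₁/F₀) = 3.89 × 1.57/2.68 = 2.2788 km³.
The anomaly ΔM(t) = M(t) − M_∞ decays as ΔM₀·e^(−t/τ) with ΔM₀ = 3.89 − 2.2788 = 1.611 km³.
At t = 1.90 yr, e^(−t/τ) = e^(−1.309) = 0.2701, so ΔM = 0.4352 km³ and M = 2.2788 + 0.4352 = 2.7140 km³.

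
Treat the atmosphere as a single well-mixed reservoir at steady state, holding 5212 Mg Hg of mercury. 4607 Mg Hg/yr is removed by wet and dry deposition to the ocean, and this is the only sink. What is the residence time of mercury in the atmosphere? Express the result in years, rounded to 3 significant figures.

1.13 yr

τ = M / F = 5212 / 4607 = 1.131 yr.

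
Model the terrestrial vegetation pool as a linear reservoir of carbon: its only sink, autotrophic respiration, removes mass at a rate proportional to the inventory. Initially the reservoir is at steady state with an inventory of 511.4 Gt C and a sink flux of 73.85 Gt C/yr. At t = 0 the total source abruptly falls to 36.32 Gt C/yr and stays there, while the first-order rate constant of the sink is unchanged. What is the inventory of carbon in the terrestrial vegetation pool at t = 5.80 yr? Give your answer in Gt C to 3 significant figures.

364 Gt C

The sink rate constant is k = F₀/M₀ = 73.85/511.4 = 0.1444 yr⁻¹.
Solving dM/dt = F₁ − kM with M(0) = M₀ gives M(t) = F₁/k + (M₀ − F₁/k)·e^(−kt).
F₁/k = 36.32/0.1444 = 251.51 Gt C; kt = 0.1444 × 5.80 = 0.8376, e^(−kt) = 0.4328.
M(5.80) = 251.51 + (511.4 − 251.51) × 0.4328 = 251.51 + 112.5 = 363.98 Gt C.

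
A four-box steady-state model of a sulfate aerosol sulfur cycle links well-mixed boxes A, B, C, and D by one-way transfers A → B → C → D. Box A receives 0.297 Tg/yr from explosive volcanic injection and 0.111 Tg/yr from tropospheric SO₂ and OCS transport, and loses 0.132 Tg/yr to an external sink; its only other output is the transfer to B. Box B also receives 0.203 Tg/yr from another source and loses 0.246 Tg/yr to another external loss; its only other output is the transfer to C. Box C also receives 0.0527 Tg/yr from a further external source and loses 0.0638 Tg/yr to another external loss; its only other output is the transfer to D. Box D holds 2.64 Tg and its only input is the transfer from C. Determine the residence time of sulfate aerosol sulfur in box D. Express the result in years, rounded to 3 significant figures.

Box A: F(A→B) = (0.297 + 0.111) − 0.132 = 0.27600 Tg/yr.
Box B: F(B→C) = (0.27600 + 0.203) − 0.246 = 0.23300 Tg/yr.
Box C: F(C→D) = (0.23300 + 0.0527) − 0.0638 = 0.22190 Tg/yr.
Box D throughput = its input = 0.22190 Tg/yr; τ = 2.64 / 0.22190 = 11.90 yr.

11.9 yr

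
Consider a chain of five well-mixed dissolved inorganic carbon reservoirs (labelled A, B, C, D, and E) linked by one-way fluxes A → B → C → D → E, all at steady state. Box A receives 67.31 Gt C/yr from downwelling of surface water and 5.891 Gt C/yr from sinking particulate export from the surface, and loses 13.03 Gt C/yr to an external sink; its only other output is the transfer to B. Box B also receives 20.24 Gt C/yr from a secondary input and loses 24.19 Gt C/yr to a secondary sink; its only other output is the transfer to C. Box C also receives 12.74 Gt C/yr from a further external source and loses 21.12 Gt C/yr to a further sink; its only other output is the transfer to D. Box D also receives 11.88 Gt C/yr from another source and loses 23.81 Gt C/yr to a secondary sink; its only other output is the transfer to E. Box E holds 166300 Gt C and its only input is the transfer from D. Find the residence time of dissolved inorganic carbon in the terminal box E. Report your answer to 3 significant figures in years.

4630 yr

Box A: F(A→B) = (67.31 + 5.891) − 13.03 = 60.171 Gt C/yr.
Box B: F(B→C) = (60.171 + 20.24) − 24.19 = 56.221 Gt C/yr.
Box C: F(C→D) = (56.221 + 12.74) − 21.12 = 47.841 Gt C/yr.
Box D: F(D→E) = (47.841 + 11.88) − 23.81 = 35.911 Gt C/yr.
Box E throughput = its input = 35.911 Gt C/yr; τ = 166300 / 35.911 = 4631 yr.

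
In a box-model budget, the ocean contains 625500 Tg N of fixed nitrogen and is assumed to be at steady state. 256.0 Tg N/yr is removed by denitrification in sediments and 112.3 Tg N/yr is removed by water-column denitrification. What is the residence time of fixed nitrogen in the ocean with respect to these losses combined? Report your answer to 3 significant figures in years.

1700 yr

Total removal = 256.0 + 112.3 = 368.30 Tg N/yr.
τ = M / ΣF_out = 625500 / 368.30 = 1698 yr.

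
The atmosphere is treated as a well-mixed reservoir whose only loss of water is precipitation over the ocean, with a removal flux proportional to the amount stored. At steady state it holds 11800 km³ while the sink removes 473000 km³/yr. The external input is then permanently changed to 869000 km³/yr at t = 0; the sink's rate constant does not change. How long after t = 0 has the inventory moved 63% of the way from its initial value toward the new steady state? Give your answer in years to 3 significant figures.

τ = M₀/F₀ = 11800/473000 = 0.02495 yr.
The remaining gap fraction is e^(−t/τ); 63% covered ⇒ e^(−t/τ) = 0.370.
t = −τ ln(0.370) = 0.02495 × 0.9943 = 0.02480 yr.

0.0248 yr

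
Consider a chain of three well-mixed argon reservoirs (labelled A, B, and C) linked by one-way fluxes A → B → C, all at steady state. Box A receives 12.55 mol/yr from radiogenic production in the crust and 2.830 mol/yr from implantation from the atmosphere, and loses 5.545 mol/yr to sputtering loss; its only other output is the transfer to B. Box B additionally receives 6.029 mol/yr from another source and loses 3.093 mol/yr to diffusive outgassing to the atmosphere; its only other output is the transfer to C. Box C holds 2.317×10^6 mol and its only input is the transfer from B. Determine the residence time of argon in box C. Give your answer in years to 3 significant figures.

181000 yr

Box A: F(A→B) = (12.55 + 2.830) − 5.545 = 9.8350 mol/yr.
Box B: F(B→C) = (9.8350 + 6.029) − 3.093 = 12.771 mol/yr.
Box C throughput = its input = 12.771 mol/yr; τ = 2.317×10^6 / 12.771 = 181400 yr.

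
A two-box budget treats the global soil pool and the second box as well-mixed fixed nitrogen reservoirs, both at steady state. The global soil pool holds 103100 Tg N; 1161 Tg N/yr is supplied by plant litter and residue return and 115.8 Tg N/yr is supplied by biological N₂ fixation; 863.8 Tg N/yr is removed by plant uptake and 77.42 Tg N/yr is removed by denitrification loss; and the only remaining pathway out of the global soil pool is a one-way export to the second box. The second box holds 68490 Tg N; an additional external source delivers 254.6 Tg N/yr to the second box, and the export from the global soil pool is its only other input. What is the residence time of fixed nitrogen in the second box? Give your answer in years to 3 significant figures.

Balance the global soil pool: ΣF_in = 1161 + 115.8 = 1276.8 Tg N/yr.
Export to the second box = ΣF_in − (863.8 + 77.42) = 335.58 Tg N/yr.
Total input to the second box = 335.58 + 254.6 = 590.18 Tg N/yr; at steady state this equals its total output.
τ = M / F = 68490 / 590.18 = 116.0 yr.

116 yr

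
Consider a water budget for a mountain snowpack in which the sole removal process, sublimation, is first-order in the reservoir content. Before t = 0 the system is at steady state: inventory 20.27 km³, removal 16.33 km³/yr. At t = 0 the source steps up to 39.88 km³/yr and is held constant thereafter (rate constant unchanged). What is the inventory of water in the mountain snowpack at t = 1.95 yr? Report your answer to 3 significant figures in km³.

43.4 km³

τ = M₀/F₀ = 20.27/16.33 = 1.241 yr; rate constant k = 1/τ.
New steady state M_∞ = F₁/k = F₁·τ = 39.88 × 1.241 = 49.502 km³.
M(t) = M_∞ + (M₀ − M_∞)·e^(−t/τ); t/τ = 1.95/1.241 = 1.571, so e^(−t/τ) = 0.2078.
M(t) = 49.502 − 29.23 × 0.2078 = 43.426 km³.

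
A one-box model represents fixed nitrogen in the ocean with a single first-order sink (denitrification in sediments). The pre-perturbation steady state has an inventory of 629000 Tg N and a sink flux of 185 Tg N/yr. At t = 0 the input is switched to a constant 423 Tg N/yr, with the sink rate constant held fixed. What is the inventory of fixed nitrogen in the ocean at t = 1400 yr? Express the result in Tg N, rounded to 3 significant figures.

902000 Tg N

Residence time τ = M₀/F₀ = 3400 yr. The eventual steady state is M_∞ = M₀·(F₁/F₀) = 629000 × 423/185 = 1.4382×10^6 Tg N.
The anomaly ΔM(t) = M(t) − M_∞ decays as ΔM₀·e^(−t/τ) with ΔM₀ = 629000 − 1.4382×10^6 = −809200 Tg N.
At t = 1400 yr, e^(−t/τ) = e^(−0.4118) = 0.6625, so ΔM = −536100 Tg N and M = 1.4382×10^6 − 536100 = 902120 Tg N.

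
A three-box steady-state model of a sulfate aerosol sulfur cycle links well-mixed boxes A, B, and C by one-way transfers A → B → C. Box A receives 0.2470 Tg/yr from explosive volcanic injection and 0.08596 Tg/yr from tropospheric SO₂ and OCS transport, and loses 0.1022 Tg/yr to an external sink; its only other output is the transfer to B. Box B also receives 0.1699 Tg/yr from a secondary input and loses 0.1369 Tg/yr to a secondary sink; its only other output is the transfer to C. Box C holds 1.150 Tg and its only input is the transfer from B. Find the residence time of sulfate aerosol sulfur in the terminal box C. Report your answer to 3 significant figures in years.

Box A: F(A→B) = (0.2470 + 0.08596) − 0.1022 = 0.23076 Tg/yr.
Box B: F(B→C) = (0.23076 + 0.1699) − 0.1369 = 0.26376 Tg/yr.
Box C throughput = its input = 0.26376 Tg/yr; τ = 1.150 / 0.26376 = 4.360 yr.

4.36 yr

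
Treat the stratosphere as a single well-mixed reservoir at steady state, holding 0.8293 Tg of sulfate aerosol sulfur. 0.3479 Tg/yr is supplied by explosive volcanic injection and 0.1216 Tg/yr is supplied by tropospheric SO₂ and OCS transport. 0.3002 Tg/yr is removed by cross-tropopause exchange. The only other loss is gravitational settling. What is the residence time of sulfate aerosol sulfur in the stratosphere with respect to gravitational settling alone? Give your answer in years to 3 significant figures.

4.90 yr

At steady state ΣF_in = ΣF_out.
ΣF_in = 0.3479 + 0.1216 = 0.46950 Tg/yr.
Gravitational settling flux = ΣF_in − (0.3002) = 0.46950 − 0.3002 = 0.1693 Tg/yr.
τ = M / F = 0.8293 / 0.1693 = 4.898 yr.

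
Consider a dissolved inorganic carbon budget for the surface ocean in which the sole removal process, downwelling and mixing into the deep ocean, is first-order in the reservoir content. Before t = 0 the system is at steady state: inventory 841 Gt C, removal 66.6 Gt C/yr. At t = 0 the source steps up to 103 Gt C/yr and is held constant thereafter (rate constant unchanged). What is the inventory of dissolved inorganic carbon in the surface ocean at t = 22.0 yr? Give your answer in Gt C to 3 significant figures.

τ = M₀/F₀ = 841/66.6 = 12.63 yr; rate constant k = 1/τ.
New steady state M_∞ = F₁/k = F₁·τ = 103 × 12.63 = 1300.6 Gt C.
M(t) = M_∞ + (M₀ − M_∞)·e^(−t/τ); t/τ = 22.0/12.63 = 1.742, so e^(−t/τ) = 0.1751.
M(t) = 1300.6 − 459.6 × 0.1751 = 1220.1 Gt C.

1220 Gt C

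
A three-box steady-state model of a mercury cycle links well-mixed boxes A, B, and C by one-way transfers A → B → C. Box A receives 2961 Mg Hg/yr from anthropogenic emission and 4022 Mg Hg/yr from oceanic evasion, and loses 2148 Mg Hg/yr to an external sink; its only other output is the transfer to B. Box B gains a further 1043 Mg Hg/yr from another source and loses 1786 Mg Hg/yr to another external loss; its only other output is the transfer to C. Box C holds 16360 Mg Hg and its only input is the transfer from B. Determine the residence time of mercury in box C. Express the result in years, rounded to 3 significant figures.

4.00 yr

Box A: F(A→B) = (2961 + 4022) − 2148 = 4835.0 Mg Hg/yr.
Box B: F(B→C) = (4835.0 + 1043) − 1786 = 4092.0 Mg Hg/yr.
Box C throughput = its input = 4092.0 Mg Hg/yr; τ = 16360 / 4092.0 = 3.998 yr.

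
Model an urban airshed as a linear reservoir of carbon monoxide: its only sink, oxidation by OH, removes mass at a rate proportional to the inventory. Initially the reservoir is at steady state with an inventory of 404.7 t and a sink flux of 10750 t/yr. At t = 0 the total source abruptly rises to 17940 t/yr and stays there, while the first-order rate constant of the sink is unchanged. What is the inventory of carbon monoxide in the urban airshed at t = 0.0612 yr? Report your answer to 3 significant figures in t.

The sink rate constant is k = F₀/M₀ = 10750/404.7 = 26.56 yr⁻¹.
Solving dM/dt = F₁ − kM with M(0) = M₀ gives M(t) = F₁/k + (M₀ − F₁/k)·e^(−kt).
F₁/k = 17940/26.56 = 675.38 t; kt = 26.56 × 0.0612 = 1.626, e^(−kt) = 0.1968.
M(0.0612) = 675.38 + (404.7 − 675.38) × 0.1968 = 675.38 − 53.27 = 622.11 t.

622 t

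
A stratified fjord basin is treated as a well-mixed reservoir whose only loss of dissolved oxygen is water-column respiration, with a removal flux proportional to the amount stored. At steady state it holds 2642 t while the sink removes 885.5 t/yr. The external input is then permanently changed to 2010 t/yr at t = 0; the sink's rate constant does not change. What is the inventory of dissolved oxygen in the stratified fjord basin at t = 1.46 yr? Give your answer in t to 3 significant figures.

Residence time τ = M₀/F₀ = 2.984 yr. The eventual steady state is M_∞ = M₀·(F₁/F₀) = 2642 × 2010/885.5 = 5997.1 t.
The anomaly ΔM(t) = M(t) − M_∞ decays as ΔM₀·e^(−t/τ) with ΔM₀ = 2642 − 5997.1 = −3355 t.
At t = 1.46 yr, e^(−t/τ) = e^(−0.4893) = 0.6130, so ΔM = −2057 t and M = 5997.1 − 2057 = 3940.3 t.

3940 t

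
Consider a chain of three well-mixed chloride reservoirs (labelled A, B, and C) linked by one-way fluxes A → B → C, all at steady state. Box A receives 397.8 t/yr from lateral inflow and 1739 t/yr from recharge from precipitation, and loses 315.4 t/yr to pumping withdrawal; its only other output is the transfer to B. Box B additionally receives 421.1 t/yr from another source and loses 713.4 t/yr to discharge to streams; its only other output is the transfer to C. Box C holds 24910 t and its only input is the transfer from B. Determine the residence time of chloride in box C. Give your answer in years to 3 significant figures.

Box A: F(A→B) = (397.8 + 1739) − 315.4 = 1821.4 t/yr.
Box B: F(B→C) = (1821.4 + 421.1) − 713.4 = 1529.1 t/yr.
Box C throughput = its input = 1529.1 t/yr; τ = 24910 / 1529.1 = 16.29 yr.

16.3 yr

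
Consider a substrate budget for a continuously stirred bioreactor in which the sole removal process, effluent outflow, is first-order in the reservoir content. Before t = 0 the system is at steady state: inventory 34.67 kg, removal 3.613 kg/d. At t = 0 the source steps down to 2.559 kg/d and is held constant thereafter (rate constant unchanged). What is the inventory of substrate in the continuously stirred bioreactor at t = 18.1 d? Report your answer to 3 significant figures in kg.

The sink rate constant is k = F₀/M₀ = 3.613/34.67 = 0.1042 d⁻¹.
Solving dM/dt = F₁ − kM with M(0) = M₀ gives M(t) = F₁/k + (M₀ − F₁/k)·e^(−kt).
F₁/k = 2.559/0.1042 = 24.556 kg; kt = 0.1042 × 18.1 = 1.886, e^(−kt) = 0.1516.
M(18.1) = 24.556 + (34.67 − 24.556) × 0.1516 = 24.556 + 1.534 = 26.090 kg.

26.1 kg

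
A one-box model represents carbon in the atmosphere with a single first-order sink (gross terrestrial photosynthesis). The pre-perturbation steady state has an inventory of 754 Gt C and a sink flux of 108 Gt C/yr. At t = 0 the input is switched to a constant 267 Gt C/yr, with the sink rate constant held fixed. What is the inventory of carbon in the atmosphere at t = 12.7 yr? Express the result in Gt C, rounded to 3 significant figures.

The sink rate constant is k = F₀/M₀ = 108/754 = 0.1432 yr⁻¹.
Solving dM/dt = F₁ − kM with M(0) = M₀ gives M(t) = F₁/k + (M₀ − F₁/k)·e^(−kt).
F₁/k = 267/0.1432 = 1864.1 Gt C; kt = 0.1432 × 12.7 = 1.819, e^(−kt) = 0.1622.
M(12.7) = 1864.1 + (754 − 1864.1) × 0.1622 = 1864.1 − 180.0 = 1684.0 Gt C.

1680 Gt C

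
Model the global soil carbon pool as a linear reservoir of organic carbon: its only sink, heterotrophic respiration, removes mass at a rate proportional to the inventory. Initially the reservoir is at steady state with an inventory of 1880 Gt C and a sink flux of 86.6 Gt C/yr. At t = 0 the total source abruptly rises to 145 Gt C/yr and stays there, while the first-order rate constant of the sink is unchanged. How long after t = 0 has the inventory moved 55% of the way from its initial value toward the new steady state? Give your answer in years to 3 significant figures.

τ = M₀/F₀ = 1880/86.6 = 21.71 yr.
The remaining gap fraction is e^(−t/τ); 55% covered ⇒ e^(−t/τ) = 0.450.
t = −τ ln(0.450) = 21.71 × 0.7985 = 17.33 yr.

17.3 yr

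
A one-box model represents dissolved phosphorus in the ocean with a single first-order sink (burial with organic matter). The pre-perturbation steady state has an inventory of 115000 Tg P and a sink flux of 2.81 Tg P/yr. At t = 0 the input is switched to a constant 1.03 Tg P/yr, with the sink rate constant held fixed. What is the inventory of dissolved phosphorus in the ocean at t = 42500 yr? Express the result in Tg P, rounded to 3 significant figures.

67900 Tg P

The sink rate constant is k = F₀/M₀ = 2.81/115000 = 2.443×10^-5 yr⁻¹.
Solving dM/dt = F₁ − kM with M(0) = M₀ gives M(t) = F₁/k + (M₀ − F₁/k)·e^(−kt).
F₁/k = 1.03/2.443×10^-5 = 42153 Tg P; kt = 2.443×10^-5 × 42500 = 1.038, e^(−kt) = 0.3540.
M(42500) = 42153 + (115000 − 42153) × 0.3540 = 42153 + 25790 = 67940 Tg P.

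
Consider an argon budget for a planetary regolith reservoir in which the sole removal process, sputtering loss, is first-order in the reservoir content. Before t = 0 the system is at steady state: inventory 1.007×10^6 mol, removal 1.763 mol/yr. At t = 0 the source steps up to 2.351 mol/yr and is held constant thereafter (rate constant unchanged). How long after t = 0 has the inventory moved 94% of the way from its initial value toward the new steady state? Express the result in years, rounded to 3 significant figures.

1.61×10^6 yr

τ = M₀/F₀ = 1.007×10^6/1.763 = 571200 yr.
The remaining gap fraction is e^(−t/τ); 94% covered ⇒ e^(−t/τ) = 0.0600.
t = −τ ln(0.0600) = 571200 × 2.813 = 1.607×10^6 yr.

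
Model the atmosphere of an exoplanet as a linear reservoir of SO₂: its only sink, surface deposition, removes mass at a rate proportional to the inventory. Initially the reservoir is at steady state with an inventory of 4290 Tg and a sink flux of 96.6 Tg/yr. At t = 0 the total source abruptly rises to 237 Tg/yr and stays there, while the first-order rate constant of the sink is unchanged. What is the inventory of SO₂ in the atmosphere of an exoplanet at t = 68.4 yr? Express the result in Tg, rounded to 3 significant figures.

The sink rate constant is k = F₀/M₀ = 96.6/4290 = 0.02252 yr⁻¹.
Solving dM/dt = F₁ − kM with M(0) = M₀ gives M(t) = F₁/k + (M₀ − F₁/k)·e^(−kt).
F₁/k = 237/0.02252 = 10525 Tg; kt = 0.02252 × 68.4 = 1.540, e^(−kt) = 0.2143.
M(68.4) = 10525 + (4290 − 10525) × 0.2143 = 10525 − 1336 = 9188.7 Tg.

9190 Tg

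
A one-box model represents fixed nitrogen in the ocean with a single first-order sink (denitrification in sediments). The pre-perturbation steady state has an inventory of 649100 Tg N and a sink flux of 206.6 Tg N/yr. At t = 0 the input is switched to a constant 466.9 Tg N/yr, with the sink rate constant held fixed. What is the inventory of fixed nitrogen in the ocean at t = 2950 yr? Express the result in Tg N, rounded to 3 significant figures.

τ = M₀/F₀ = 649100/206.6 = 3142 yr; rate constant k = 1/τ.
New steady state M_∞ = F₁/k = F₁·τ = 466.9 × 3142 = 1.4669×10^6 Tg N.
M(t) = M_∞ + (M₀ − M_∞)·e^(−t/τ); t/τ = 2950/3142 = 0.9389, so e^(−t/τ) = 0.3910.
M(t) = 1.4669×10^6 − 817800 × 0.3910 = 1.1471×10^6 Tg N.

1.15×10^6 Tg N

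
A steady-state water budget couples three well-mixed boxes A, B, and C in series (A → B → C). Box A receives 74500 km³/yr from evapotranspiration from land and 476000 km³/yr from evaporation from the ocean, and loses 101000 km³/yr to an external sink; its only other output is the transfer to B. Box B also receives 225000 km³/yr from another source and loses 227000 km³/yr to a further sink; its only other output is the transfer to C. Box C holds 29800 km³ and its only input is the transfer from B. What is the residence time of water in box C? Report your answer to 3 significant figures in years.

Box A: F(A→B) = (74500 + 476000) − 101000 = 449500 km³/yr.
Box B: F(B→C) = (449500 + 225000) − 227000 = 447500 km³/yr.
Box C throughput = its input = 447500 km³/yr; τ = 29800 / 447500 = 0.06659 yr.

0.0666 yr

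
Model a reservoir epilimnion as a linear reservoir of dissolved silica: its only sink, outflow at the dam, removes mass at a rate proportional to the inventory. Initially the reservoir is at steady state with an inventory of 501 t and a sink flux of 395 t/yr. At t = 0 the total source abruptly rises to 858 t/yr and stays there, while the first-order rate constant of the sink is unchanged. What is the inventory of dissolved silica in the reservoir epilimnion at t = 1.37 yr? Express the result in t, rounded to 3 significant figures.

889 t

τ = M₀/F₀ = 501/395 = 1.268 yr; rate constant k = 1/τ.
New steady state M_∞ = F₁/k = F₁·τ = 858 × 1.268 = 1088.2 t.
M(t) = M_∞ + (M₀ − M_∞)·e^(−t/τ); t/τ = 1.37/1.268 = 1.080, so e^(−t/τ) = 0.3395.
M(t) = 1088.2 − 587.2 × 0.3395 = 888.85 t.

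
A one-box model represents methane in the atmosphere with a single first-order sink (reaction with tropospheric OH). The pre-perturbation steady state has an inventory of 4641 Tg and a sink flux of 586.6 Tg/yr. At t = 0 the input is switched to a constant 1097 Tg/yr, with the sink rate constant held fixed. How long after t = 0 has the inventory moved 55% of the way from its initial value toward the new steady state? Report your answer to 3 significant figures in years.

6.32 yr

τ = M₀/F₀ = 4641/586.6 = 7.912 yr.
The remaining gap fraction is e^(−t/τ); 55% covered ⇒ e^(−t/τ) = 0.450.
t = −τ ln(0.450) = 7.912 × 0.7985 = 6.318 yr.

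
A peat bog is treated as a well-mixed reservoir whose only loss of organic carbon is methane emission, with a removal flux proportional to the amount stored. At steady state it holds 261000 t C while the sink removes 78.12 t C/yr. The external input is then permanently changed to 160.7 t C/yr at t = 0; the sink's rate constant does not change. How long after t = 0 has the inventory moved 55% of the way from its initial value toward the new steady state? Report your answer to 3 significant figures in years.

τ = M₀/F₀ = 261000/78.12 = 3341 yr.
The remaining gap fraction is e^(−t/τ); 55% covered ⇒ e^(−t/τ) = 0.450.
t = −τ ln(0.450) = 3341 × 0.7985 = 2668 yr.

2670 yr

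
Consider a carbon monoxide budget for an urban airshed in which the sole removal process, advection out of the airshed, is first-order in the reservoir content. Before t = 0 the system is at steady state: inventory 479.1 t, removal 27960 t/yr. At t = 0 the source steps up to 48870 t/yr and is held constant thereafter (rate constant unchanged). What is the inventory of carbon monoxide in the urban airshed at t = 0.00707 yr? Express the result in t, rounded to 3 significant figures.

The sink rate constant is k = F₀/M₀ = 27960/479.1 = 58.36 yr⁻¹.
Solving dM/dt = F₁ − kM with M(0) = M₀ gives M(t) = F₁/k + (M₀ − F₁/k)·e^(−kt).
F₁/k = 48870/58.36 = 837.40 t; kt = 58.36 × 0.00707 = 0.4126, e^(−kt) = 0.6619.
M(0.00707) = 837.40 + (479.1 − 837.40) × 0.6619 = 837.40 − 237.2 = 600.23 t.

600 t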